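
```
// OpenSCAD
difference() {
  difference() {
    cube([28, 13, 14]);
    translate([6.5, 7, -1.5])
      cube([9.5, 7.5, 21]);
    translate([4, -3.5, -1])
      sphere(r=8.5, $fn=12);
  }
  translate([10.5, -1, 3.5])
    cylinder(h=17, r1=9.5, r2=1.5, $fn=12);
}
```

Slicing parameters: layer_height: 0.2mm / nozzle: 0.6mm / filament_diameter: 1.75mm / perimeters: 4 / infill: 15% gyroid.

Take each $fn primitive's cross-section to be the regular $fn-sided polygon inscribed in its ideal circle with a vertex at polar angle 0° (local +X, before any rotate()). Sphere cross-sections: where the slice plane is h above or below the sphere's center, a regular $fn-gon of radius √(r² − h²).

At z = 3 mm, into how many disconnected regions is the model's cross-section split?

1

At z = 3 mm: the cube is present — its section is the full 28×13 rectangle; the cube at (6.5, 7) is present — its section is the full 9.5×7.5 rectangle; the sphere at (4, -3.5): section is a regular 12-gon, circumradius = √(r²−h²) = √(8.5²−4²) = 7.500; Taking the first minus the rest: starting from the 28×13 cube, the 9.5×7.5 cube at (6.5, 7) partially overlaps it — only the 57.00 mm² overlap (of its 71.25 mm²) is removed, clipping the outline; the r=8.5 sphere at (4, -3.5) partially overlaps it — only the 31.41 mm² overlap (of its 168.75 mm²) is removed, clipping the outline — 1 connected region; the cone at (10.5, -1) is absent (z outside [3.5, 20.5]); Taking the first minus the rest: none of the subtracted shapes is present at this height, so the result so far is unchanged — 1 connected region. The result has 1 disconnected region.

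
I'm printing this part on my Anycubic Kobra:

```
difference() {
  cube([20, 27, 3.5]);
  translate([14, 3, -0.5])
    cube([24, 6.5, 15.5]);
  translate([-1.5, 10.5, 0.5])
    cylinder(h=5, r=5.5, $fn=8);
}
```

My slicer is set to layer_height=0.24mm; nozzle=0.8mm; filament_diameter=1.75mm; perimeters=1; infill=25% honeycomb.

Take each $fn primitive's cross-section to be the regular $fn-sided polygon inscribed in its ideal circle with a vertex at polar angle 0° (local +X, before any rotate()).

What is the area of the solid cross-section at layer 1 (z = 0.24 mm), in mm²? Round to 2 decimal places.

501.00 mm²

At z = 0.24 mm: the cube is present — its section is the full 20×27 rectangle (area 540.00 mm²); the cube at (14, 3) (footprint 24×6.5) is included at this height (area 156.00 mm²); the cylinder at (-1.5, 10.5) is absent (z outside [0.5, 5.5]); Subtracting the remaining from the first: starting from the 20×27 cube (540.00 mm²), the 24×6.5 cube at (14, 3) partially overlaps it — only the 39.00 mm² overlap (of its 156.00 mm²) is removed, clipping the outline — area = 501.00 mm². Overall, the cross-section is a single solid region. Net area = 501.00 mm².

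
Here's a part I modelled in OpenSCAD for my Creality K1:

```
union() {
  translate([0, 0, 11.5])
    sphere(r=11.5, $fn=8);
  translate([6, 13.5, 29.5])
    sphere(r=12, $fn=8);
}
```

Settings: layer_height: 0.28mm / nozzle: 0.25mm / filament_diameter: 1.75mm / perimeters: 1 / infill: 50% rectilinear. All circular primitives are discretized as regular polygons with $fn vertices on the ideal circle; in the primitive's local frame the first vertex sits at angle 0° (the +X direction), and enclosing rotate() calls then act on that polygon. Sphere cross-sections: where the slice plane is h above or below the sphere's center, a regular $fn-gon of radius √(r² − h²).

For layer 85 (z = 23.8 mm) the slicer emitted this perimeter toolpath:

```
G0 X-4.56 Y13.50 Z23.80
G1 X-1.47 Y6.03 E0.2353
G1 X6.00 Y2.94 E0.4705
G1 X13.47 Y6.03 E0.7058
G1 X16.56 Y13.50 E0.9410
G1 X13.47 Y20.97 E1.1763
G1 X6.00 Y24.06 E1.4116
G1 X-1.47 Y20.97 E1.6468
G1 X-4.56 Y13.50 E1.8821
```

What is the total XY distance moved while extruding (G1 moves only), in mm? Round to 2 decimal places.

Sum the Euclidean lengths of each G1 segment: total = 64.67 mm.

64.67 mm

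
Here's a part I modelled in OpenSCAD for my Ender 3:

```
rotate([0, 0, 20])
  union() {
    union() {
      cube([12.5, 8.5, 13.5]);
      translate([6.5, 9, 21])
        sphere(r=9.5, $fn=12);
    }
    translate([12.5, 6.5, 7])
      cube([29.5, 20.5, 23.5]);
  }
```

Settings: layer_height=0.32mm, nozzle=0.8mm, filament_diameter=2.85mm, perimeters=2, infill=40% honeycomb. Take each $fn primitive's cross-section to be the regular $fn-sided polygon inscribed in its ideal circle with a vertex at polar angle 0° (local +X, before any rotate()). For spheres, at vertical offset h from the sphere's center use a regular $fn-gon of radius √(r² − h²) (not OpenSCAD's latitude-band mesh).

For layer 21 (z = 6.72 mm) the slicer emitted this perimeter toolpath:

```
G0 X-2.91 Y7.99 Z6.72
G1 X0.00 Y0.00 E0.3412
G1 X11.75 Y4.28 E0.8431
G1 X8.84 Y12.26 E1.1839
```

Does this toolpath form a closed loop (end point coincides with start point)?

Start point (G0): (-2.91, 7.99). End point (last G1): the path does not return to the start — open.

no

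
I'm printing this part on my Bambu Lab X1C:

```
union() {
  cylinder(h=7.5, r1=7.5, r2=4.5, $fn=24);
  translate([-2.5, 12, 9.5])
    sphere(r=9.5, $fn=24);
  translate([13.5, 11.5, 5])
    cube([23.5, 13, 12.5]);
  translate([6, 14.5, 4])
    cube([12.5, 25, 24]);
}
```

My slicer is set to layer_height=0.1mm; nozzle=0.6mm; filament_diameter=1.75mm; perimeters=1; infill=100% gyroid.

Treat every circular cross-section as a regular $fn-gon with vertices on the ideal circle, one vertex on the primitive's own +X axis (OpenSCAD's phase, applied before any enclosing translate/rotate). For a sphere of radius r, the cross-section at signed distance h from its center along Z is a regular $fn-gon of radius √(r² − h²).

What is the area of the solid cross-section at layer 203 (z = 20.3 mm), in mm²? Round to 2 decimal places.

312.50 mm²

At z = 20.3 mm: the cone is absent (z outside [0, 7.5]); the sphere at (-2.5, 12) does not reach this height (|z−center|=10.800 > r=9.5); the cube at (13.5, 11.5) is not intersected at this z (z outside [5, 17.5]); the cube at (6, 14.5) is present — its section is the full 12.5×25 rectangle (area 312.50 mm²); Taking the union: only the 12.5×25 cube at (6, 14.5) is present, so the union is just that shape — area = 312.50 mm². Overall, the cross-section is a single solid region. Net area = 312.50 mm².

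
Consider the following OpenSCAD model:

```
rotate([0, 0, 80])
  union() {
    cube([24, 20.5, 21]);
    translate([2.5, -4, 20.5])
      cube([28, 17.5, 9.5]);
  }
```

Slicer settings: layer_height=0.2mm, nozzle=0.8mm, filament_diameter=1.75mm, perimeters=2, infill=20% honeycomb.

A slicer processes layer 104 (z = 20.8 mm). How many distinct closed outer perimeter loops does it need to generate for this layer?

At z = 20.8 mm: the 24×20.5 cube contributes its full rectangle; the 28×17.5 cube at (2.5, -4) contributes its full rectangle; Merging all regions: the regions partially overlap (shared area 290.25 mm²), so overlapping operands fuse into one piece — 1 connected region; (whole slice rotated 80° about Z — lengths, areas and connectivity unchanged). The result has 1 disconnected region.

1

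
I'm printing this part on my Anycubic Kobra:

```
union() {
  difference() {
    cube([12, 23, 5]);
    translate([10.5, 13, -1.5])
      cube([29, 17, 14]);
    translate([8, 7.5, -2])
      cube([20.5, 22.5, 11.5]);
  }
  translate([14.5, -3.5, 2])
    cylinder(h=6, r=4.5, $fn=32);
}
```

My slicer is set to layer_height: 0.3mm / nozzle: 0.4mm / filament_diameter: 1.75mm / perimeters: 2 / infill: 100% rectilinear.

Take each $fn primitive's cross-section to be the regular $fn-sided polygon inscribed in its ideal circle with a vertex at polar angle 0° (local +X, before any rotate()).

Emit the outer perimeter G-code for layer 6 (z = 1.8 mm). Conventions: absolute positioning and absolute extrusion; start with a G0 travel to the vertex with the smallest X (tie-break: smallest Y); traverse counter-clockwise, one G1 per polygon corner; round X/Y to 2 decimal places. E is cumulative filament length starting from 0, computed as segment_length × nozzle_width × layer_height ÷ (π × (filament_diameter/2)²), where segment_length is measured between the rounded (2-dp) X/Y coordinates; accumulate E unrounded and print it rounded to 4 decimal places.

At z = 1.8 mm: the 12×23 cube contributes its full rectangle; the 29×17 cube at (10.5, 13) contributes its full rectangle; the 20.5×22.5 cube at (8, 7.5) contributes its full rectangle; After the difference (first − rest): starting from the 12×23 cube, the 29×17 cube at (10.5, 13) partially overlaps it — only the 15.00 mm² overlap (of its 493.00 mm²) is removed, clipping the outline; the 20.5×22.5 cube at (8, 7.5) partially overlaps it — only the 47.00 mm² overlap (of its 461.25 mm²) is removed, clipping the outline — 1 connected region; the cylinder at (14.5, -3.5) is absent (z outside [2, 8]); Combining (union): only that combined region is present, so the union is just that shape — 1 connected region. The outline is a single polygon with 6 vertices. Extrusion per mm of travel: 0.4 × 0.3 / (π × 0.875²) = 0.049890. Accumulating E over each segment gives final E = 3.4923.

G0 X0.00 Y0.00 Z1.80
G1 X12.00 Y0.00 E0.5987
G1 X12.00 Y7.50 E0.9729
G1 X8.00 Y7.50 E1.1724
G1 X8.00 Y23.00 E1.9457
G1 X0.00 Y23.00 E2.3448
G1 X0.00 Y0.00 E3.4923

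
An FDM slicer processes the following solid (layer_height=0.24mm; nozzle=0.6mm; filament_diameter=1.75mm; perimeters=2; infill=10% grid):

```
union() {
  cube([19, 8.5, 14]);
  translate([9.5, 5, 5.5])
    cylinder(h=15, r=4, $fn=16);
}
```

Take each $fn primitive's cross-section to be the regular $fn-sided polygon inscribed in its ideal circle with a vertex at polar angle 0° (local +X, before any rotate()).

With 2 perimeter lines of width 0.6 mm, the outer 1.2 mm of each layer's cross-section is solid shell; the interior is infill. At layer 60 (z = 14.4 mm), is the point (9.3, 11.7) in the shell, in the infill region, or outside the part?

outside

At z = 14.4 mm: the cube is absent (z outside [0, 14]); the cylinder at (9.5, 5): section is a regular 16-gon, circumradius r=4; Merging all regions: only the r=4 cylinder at (9.5, 5) is present, so the union is just that shape — 1 connected region. Overall, the cross-section is a single solid region. The nearest boundary edge runs (11.03, 8.70)→(9.50, 9.00); distance from the point to it = 2.71 mm. The point is not inside any of the regions above, so it lies outside the cross-section (2.71 mm from the nearest boundary).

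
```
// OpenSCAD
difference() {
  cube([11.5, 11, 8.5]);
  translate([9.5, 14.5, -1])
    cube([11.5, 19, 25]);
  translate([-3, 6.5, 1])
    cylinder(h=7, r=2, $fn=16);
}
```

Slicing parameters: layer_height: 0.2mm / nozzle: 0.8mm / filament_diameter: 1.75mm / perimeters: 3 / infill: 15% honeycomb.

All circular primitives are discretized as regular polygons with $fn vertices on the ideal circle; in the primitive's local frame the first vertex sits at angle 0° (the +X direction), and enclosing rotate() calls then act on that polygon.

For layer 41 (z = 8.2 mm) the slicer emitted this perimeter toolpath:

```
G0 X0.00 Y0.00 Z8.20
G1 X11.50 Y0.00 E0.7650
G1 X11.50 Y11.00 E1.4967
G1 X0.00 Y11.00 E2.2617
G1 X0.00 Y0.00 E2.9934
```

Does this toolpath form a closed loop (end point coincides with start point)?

yes

Start point (G0): (0.00, 0.00). End point (last G1): the path returns to the start — closed.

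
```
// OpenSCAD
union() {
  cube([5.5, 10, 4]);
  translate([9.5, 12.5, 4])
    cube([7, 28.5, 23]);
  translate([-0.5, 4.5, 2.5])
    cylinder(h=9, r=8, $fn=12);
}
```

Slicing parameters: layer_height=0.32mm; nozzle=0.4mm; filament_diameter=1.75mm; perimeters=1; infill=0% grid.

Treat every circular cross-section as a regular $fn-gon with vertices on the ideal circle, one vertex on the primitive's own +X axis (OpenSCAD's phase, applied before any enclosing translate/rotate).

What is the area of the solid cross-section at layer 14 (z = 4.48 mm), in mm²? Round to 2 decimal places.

At z = 4.48 mm: the cube is absent (z outside [0, 4]); the cube at (9.5, 12.5) (footprint 7×28.5) is included at this height (area 199.50 mm²); the r=8 cylinder at (-0.5, 4.5) contributes a regular 12-gon of circumradius 8 (area = (12/2)·8.000²·sin(360°/12) = 192.00 mm²); Merging all regions: the 2 present regions are separate (no shared area or edge), so areas and boundary lengths simply add and each stays a separate island — area = 391.50 mm². Overall, the cross-section has 2 separate islands. Net area = 391.50 mm².

391.50 mm²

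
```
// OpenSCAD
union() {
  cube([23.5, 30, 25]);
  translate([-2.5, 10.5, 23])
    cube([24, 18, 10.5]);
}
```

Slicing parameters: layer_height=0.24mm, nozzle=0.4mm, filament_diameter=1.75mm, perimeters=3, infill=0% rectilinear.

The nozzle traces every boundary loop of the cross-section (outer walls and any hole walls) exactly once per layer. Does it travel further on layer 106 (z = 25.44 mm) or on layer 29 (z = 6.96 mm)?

layer 29 (z = 6.96 mm)

Layer 106 (z = 25.44): the cube does not reach this height (z outside [0, 25]); the 24×18 cube at (-2.5, 10.5) contributes its full rectangle (perimeter 84.00 mm); Taking the union: only the 24×18 cube at (-2.5, 10.5) is present, so the union is just that shape — boundary = 84.00 mm. So its perimeter = 84.00 mm. Layer 29 (z = 6.96): the cube (footprint 23.5×30) is included at this height (perimeter 107.00 mm); the cube at (-2.5, 10.5) is absent (z outside [23, 33.5]); Combining (union): only the 23.5×30 cube is present, so the union is just that shape — boundary = 107.00 mm. So its perimeter = 107.00 mm. Layer 29 is larger (107.00 vs 84.00 mm).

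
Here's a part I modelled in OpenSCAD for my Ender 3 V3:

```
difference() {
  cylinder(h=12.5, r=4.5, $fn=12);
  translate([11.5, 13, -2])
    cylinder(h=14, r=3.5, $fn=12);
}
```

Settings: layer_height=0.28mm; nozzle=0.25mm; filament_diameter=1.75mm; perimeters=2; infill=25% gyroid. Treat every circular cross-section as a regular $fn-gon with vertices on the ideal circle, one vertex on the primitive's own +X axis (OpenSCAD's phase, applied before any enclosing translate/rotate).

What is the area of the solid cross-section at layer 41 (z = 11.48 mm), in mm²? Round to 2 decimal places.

At z = 11.48 mm: the r=4.5 cylinder gives a regular 12-gon of circumradius 4.5 (constant along its height) (area = (12/2)·4.500²·sin(360°/12) = 60.75 mm²); the r=3.5 cylinder at (11.5, 13) gives a regular 12-gon of circumradius 3.5 (constant along its height) (area = (12/2)·3.500²·sin(360°/12) = 36.75 mm²); Subtracting the remaining from the first: starting from the r=4.5 cylinder (60.75 mm²), the r=3.5 cylinder at (11.5, 13) misses the remaining region (no effect) — area = 60.75 mm². Overall, the cross-section is a single solid region. Net area = 60.75 mm².

60.75 mm²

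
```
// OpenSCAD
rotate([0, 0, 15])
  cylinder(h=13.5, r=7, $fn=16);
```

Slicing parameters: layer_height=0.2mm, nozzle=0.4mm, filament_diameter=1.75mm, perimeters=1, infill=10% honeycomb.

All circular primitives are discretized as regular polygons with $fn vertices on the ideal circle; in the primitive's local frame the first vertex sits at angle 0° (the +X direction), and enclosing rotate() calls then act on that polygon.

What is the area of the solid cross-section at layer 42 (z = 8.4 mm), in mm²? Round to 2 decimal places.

At z = 8.4 mm: the r=7 cylinder contributes a regular 16-gon of circumradius 7 (area = (16/2)·7.000²·sin(360°/16) = 150.01 mm²); (rotated 15° about Z; rotation is an isometry so areas/perimeters/island counts are preserved). Overall, the cross-section is a single solid region. Net area = 150.01 mm².

150.01 mm²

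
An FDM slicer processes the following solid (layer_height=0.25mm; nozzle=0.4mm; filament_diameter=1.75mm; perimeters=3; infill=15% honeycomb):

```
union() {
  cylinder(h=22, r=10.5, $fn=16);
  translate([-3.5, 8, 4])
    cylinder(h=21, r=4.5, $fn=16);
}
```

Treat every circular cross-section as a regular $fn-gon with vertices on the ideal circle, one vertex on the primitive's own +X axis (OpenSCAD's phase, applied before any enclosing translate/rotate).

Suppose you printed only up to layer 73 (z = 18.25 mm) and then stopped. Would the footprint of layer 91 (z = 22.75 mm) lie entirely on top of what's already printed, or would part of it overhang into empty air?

Compare the two slices. At z = 18.25: the r=10.5 cylinder contributes a regular 16-gon of circumradius 10.5 (area = (16/2)·10.500²·sin(360°/16) = 337.53 mm²); the r=4.5 cylinder at (-3.5, 8) gives a regular 16-gon of circumradius 4.5 (constant along its height) (area = (16/2)·4.500²·sin(360°/16) = 61.99 mm²); Combining (union): the regions partially overlap — summed areas 399.52 mm² minus the doubly-counted overlap 42.67 mm² gives 356.85 mm² — area = 356.85 mm². At z = 22.75: the cylinder does not reach this height (z outside [0, 22]); the cylinder at (-3.5, 8): section is a regular 16-gon, circumradius r=4.5 (area = (16/2)·4.500²·sin(360°/16) = 61.99 mm²); Combining (union): only the r=4.5 cylinder at (-3.5, 8) is present, so the union is just that shape — area = 61.99 mm². Checking containment: the cross-section at z = 22.75 is a subset of the cross-section at z = 18.25.

entirely on top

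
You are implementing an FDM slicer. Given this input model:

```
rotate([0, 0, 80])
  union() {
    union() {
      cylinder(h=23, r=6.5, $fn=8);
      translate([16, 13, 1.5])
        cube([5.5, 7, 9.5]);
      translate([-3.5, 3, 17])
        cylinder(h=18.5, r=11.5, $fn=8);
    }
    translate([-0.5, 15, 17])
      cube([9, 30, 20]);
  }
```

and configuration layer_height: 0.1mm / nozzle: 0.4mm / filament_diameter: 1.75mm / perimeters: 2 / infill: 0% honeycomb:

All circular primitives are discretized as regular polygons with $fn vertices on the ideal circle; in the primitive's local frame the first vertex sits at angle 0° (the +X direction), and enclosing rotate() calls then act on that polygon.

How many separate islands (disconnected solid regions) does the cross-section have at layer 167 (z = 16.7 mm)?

1

At z = 16.7 mm: the r=6.5 cylinder contributes a regular 8-gon of circumradius 6.5; the cube at (16, 13) does not reach this height (z outside [1.5, 11]); the cylinder at (-3.5, 3) does not reach this height (z outside [17, 35.5]); Merging all regions: only the r=6.5 cylinder is present, so the union is just that shape — 1 connected region; the cube at (-0.5, 15) is not intersected at this z (z outside [17, 37]); Taking the union: only the result so far is present, so the union is just that shape — 1 connected region; (rotated 80° about Z; rotation is an isometry so areas/perimeters/island counts are preserved). Overall, the cross-section is a single solid region. Island count = 1.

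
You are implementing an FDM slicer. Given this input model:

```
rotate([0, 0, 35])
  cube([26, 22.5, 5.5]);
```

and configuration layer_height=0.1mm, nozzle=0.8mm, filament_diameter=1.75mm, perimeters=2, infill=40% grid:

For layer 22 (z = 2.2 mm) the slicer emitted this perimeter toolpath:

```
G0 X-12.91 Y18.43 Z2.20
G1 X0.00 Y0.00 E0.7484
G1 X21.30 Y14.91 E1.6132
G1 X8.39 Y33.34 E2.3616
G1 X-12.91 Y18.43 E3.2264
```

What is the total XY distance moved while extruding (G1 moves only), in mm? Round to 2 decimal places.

97.00 mm

Sum the Euclidean lengths of each G1 segment: total = 97.00 mm.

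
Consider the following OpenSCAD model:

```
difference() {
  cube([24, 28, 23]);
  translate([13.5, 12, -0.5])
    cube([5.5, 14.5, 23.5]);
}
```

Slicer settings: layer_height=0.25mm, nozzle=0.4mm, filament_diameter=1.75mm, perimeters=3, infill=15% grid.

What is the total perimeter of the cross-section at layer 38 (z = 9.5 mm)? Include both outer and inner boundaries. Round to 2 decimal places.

At z = 9.5 mm: the 24×28 cube contributes its full rectangle (perimeter 104.00 mm); the 5.5×14.5 cube at (13.5, 12) contributes its full rectangle (perimeter 40.00 mm); After the difference (first − rest): starting from the 24×28 cube, the 5.5×14.5 cube at (13.5, 12) lies wholly inside it (removes its full 79.75 mm² and its 40.00 mm outline becomes a hole wall) — boundary (outer + 1 inner loop) = 144.00 mm. Overall, the cross-section is one region with 1 hole. Total boundary length (outer + inner) = 144.00 mm.

144.00 mm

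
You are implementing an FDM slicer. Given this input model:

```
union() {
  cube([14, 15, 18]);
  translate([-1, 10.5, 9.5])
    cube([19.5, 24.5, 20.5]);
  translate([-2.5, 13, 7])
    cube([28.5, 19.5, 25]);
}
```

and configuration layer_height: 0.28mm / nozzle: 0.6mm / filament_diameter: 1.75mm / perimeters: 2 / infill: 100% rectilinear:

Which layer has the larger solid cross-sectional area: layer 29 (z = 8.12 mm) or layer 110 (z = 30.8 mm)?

Layer 29 (z = 8.12): the 14×15 cube contributes its full rectangle (area 210.00 mm²); the cube at (-1, 10.5) is not intersected at this z (z outside [9.5, 30]); the 28.5×19.5 cube at (-2.5, 13) contributes its full rectangle (area 555.75 mm²); Merging all regions: the regions partially overlap — summed areas 765.75 mm² minus the doubly-counted overlap 28.00 mm² gives 737.75 mm² — area = 737.75 mm². So its area = 737.75 mm². Layer 110 (z = 30.8): the cube is not intersected at this z (z outside [0, 18]); the cube at (-1, 10.5) is not intersected at this z (z outside [9.5, 30]); the cube at (-2.5, 13) (footprint 28.5×19.5) is included at this height (area 555.75 mm²); Merging all regions: only the 28.5×19.5 cube at (-2.5, 13) is present, so the union is just that shape — area = 555.75 mm². So its area = 555.75 mm². Layer 29 is larger (737.75 vs 555.75 mm²).

layer 29 (z = 8.12 mm)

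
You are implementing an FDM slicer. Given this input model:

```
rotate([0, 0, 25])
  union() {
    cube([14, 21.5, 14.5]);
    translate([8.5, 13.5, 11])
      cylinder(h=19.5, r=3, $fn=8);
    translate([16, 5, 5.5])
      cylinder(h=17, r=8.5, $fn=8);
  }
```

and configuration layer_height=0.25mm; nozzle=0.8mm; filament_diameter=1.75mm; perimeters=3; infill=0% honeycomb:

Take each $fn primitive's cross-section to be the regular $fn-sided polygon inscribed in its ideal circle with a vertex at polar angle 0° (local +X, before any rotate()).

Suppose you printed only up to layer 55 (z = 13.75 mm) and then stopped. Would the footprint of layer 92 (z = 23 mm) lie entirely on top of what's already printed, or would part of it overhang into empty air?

Compare the two slices. At z = 13.75: the cube (footprint 14×21.5) is included at this height (area 301.00 mm²); the r=3 cylinder at (8.5, 13.5) contributes a regular 8-gon of circumradius 3 (area = (8/2)·3.000²·sin(360°/8) = 25.46 mm²); the cylinder at (16, 5): section is a regular 8-gon, circumradius r=8.5 (area = (8/2)·8.500²·sin(360°/8) = 204.35 mm²); Combining (union): the regions partially overlap — summed areas 530.81 mm² minus the doubly-counted overlap 87.70 mm² gives 443.11 mm² — area = 443.11 mm²; (whole slice rotated 25° about Z — lengths, areas and connectivity unchanged). At z = 23: the cube is not intersected at this z (z outside [0, 14.5]); the r=3 cylinder at (8.5, 13.5) gives a regular 8-gon of circumradius 3 (constant along its height) (area = (8/2)·3.000²·sin(360°/8) = 25.46 mm²); the cylinder at (16, 5) does not reach this height (z outside [5.5, 22.5]); Taking the union: only the r=3 cylinder at (8.5, 13.5) is present, so the union is just that shape — area = 25.46 mm²; (whole slice rotated 25° about Z — lengths, areas and connectivity unchanged). Checking containment: the cross-section at z = 23 is a subset of the cross-section at z = 13.75.

entirely on top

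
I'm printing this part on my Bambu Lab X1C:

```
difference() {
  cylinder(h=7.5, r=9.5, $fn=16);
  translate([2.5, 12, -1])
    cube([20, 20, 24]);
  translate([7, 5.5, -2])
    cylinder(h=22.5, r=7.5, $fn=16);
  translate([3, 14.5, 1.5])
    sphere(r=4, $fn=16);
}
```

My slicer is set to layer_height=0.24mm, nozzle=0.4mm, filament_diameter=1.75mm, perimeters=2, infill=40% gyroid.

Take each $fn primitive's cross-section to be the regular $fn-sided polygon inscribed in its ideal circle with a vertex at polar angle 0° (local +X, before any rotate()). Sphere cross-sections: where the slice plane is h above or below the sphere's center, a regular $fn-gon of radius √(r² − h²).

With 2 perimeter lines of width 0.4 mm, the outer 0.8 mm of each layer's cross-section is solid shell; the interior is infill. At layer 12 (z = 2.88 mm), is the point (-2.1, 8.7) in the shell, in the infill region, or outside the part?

At z = 2.88 mm: the r=9.5 cylinder contributes a regular 16-gon of circumradius 9.5; the cube at (2.5, 12) (footprint 20×20) is included at this height; the r=7.5 cylinder at (7, 5.5) contributes a regular 16-gon of circumradius 7.5; the r=4 sphere at (3, 14.5) contributes a regular 16-gon of circumradius √(4²−1.38²) = 3.754; After the difference (first − rest): starting from the r=9.5 cylinder, the 20×20 cube at (2.5, 12) misses the remaining region (no effect); the r=7.5 cylinder at (7, 5.5) partially overlaps it — only the 77.94 mm² overlap (of its 172.21 mm²) is removed, clipping the outline; the r=4 sphere at (3, 14.5) misses the remaining region (no effect) — 1 connected region. Overall, the cross-section is a single solid region. The nearest boundary edge runs (-3.64, 8.78)→(0.00, 9.50); distance from the point to it = 0.37 mm. The point is inside the cross-section, 0.37 mm from the nearest boundary — within the 0.8 mm shell band (2 × 0.4).

shell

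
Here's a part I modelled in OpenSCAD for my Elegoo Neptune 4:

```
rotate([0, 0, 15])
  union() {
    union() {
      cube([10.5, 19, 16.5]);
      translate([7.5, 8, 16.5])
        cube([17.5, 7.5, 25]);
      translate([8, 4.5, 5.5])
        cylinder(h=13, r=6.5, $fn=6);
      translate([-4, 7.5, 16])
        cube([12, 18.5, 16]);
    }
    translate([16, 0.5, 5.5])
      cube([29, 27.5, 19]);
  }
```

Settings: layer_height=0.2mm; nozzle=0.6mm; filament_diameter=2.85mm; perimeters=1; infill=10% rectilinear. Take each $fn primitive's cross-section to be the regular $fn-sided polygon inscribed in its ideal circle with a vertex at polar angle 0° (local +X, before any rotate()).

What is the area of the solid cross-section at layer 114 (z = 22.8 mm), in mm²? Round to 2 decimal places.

1079.50 mm²

At z = 22.8 mm: the cube is absent (z outside [0, 16.5]); the cube at (7.5, 8) is present — its section is the full 17.5×7.5 rectangle (area 131.25 mm²); the cylinder at (8, 4.5) is absent (z outside [5.5, 18.5]); the cube at (-4, 7.5) is present — its section is the full 12×18.5 rectangle (area 222.00 mm²); Taking the union: the regions partially overlap — summed areas 353.25 mm² minus the doubly-counted overlap 3.75 mm² gives 349.50 mm² — area = 349.50 mm²; the 29×27.5 cube at (16, 0.5) contributes its full rectangle (area 797.50 mm²); Merging all regions: the regions partially overlap — summed areas 1147.00 mm² minus the doubly-counted overlap 67.50 mm² gives 1079.50 mm² — area = 1079.50 mm²; (rotated 15° about Z; rotation is an isometry so areas/perimeters/island counts are preserved). Overall, the cross-section is a single solid region. Net area = 1079.50 mm².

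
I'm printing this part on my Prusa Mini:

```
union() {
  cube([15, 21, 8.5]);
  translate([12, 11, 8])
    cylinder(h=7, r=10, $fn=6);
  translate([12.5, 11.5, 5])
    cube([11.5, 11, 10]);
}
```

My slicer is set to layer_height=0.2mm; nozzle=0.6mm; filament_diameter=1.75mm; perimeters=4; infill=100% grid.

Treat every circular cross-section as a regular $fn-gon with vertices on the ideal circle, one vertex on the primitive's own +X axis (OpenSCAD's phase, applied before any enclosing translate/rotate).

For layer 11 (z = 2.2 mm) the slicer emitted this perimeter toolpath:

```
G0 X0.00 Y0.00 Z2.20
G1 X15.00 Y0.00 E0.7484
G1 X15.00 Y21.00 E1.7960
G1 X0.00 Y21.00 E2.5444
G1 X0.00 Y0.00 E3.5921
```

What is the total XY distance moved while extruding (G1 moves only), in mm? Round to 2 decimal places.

Sum the Euclidean lengths of each G1 segment: total = 72.00 mm.

72.00 mm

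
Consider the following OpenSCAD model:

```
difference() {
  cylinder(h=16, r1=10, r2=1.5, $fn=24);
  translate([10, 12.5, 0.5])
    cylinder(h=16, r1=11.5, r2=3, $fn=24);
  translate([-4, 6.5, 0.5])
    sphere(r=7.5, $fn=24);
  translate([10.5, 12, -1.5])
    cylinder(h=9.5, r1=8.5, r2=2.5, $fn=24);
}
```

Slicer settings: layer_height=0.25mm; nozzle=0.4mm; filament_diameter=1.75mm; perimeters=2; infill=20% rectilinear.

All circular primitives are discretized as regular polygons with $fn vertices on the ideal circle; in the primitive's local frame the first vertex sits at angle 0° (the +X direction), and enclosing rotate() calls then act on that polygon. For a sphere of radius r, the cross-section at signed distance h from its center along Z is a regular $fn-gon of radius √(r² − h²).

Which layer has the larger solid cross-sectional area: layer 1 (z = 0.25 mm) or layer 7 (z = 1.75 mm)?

layer 1 (z = 0.25 mm)

Layer 1 (z = 0.25): the cone contributes a regular 24-gon of circumradius 9.867 (interpolated between r1=10 and r2=1.5 at t=0.016) (area = (24/2)·9.867²·sin(360°/24) = 302.39 mm²); the cone at (10, 12.5) is not intersected at this z (z outside [0.5, 16.5]); the r=7.5 sphere at (-4, 6.5) contributes a regular 24-gon of circumradius √(7.5²−0.25²) = 7.496 (area = (24/2)·7.496²·sin(360°/24) = 174.51 mm²); the cone at (10.5, 12) (r1=8.5→r2=2.5) has section circumradius 7.395 here — a regular 24-gon (area = (24/2)·7.395²·sin(360°/24) = 169.83 mm²); Subtracting the remaining from the first: starting from the cone (302.39 mm²), the r=7.5 sphere at (-4, 6.5) partially overlaps it — only the 104.19 mm² overlap (of its 174.51 mm²) is removed, clipping the outline; the cone at (10.5, 12) partially overlaps it — only the 5.14 mm² overlap (of its 169.83 mm²) is removed, clipping the outline — area = 193.06 mm². So its area = 193.06 mm². Layer 7 (z = 1.75): the cone: at t=0.109 of its height the radius interpolates to r₁+(r₂−r₁)t = 9.070, giving a regular 24-gon of that circumradius (area = (24/2)·9.070²·sin(360°/24) = 255.52 mm²); the cone at (10, 12.5): at t=0.078 of its height the radius interpolates to r₁+(r₂−r₁)t = 10.836, giving a regular 24-gon of that circumradius (area = (24/2)·10.836²·sin(360°/24) = 364.68 mm²); the r=7.5 sphere at (-4, 6.5) slices to a regular 24-gon of circumradius 7.395 (√(r²−h²) with h=1.25 from center) (area = (24/2)·7.395²·sin(360°/24) = 169.85 mm²); the cone at (10.5, 12) contributes a regular 24-gon of circumradius 6.447 (interpolated between r1=8.5 and r2=2.5 at t=0.342) (area = (24/2)·6.447²·sin(360°/24) = 129.10 mm²); After the difference (first − rest): starting from the cone (255.52 mm²), the cone at (10, 12.5) partially overlaps it — only the 29.83 mm² overlap (of its 364.68 mm²) is removed, clipping the outline; the r=7.5 sphere at (-4, 6.5) partially overlaps it — only the 79.56 mm² overlap (of its 169.85 mm²) is removed, clipping the outline; the cone at (10.5, 12) misses the remaining region (no effect) — area = 146.14 mm². So its area = 146.14 mm². Layer 1 is larger (193.06 vs 146.14 mm²).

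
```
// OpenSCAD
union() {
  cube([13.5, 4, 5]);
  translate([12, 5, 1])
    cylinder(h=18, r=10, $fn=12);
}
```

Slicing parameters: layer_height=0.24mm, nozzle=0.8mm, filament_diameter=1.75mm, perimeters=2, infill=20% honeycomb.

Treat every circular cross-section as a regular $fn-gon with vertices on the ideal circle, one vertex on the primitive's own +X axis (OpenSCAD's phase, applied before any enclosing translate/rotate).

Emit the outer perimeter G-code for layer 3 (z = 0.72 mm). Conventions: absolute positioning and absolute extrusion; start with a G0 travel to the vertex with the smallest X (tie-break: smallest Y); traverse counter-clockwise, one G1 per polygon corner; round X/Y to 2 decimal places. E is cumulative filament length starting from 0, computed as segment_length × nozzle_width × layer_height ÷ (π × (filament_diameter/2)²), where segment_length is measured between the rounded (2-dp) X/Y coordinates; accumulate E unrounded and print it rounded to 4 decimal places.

At z = 0.72 mm: the cube is present — its section is the full 13.5×4 rectangle; the cylinder at (12, 5) does not reach this height (z outside [1, 19]); Taking the union: only the 13.5×4 cube is present, so the union is just that shape — 1 connected region. The outline is a single polygon with 4 vertices. Extrusion per mm of travel: 0.8 × 0.24 / (π × 0.875²) = 0.079824. Accumulating E over each segment gives final E = 2.7939.

G0 X0.00 Y0.00 Z0.72
G1 X13.50 Y0.00 E1.0776
G1 X13.50 Y4.00 E1.3969
G1 X0.00 Y4.00 E2.4746
G1 X0.00 Y0.00 E2.7939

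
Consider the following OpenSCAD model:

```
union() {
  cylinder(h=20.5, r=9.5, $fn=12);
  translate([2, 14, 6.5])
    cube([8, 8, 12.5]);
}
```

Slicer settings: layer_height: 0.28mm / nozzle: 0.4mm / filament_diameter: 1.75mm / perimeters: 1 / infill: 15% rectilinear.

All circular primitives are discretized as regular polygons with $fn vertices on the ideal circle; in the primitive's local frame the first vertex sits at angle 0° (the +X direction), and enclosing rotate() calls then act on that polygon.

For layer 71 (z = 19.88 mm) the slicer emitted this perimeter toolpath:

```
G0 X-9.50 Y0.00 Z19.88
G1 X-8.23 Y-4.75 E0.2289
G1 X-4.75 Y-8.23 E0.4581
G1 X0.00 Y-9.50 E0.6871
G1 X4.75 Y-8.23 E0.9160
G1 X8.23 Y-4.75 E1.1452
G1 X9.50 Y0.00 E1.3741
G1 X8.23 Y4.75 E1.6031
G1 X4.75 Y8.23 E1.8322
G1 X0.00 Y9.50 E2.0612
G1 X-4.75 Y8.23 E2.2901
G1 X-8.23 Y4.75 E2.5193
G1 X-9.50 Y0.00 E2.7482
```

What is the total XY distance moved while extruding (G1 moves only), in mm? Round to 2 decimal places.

Sum the Euclidean lengths of each G1 segment: total = 59.02 mm.

59.02 mm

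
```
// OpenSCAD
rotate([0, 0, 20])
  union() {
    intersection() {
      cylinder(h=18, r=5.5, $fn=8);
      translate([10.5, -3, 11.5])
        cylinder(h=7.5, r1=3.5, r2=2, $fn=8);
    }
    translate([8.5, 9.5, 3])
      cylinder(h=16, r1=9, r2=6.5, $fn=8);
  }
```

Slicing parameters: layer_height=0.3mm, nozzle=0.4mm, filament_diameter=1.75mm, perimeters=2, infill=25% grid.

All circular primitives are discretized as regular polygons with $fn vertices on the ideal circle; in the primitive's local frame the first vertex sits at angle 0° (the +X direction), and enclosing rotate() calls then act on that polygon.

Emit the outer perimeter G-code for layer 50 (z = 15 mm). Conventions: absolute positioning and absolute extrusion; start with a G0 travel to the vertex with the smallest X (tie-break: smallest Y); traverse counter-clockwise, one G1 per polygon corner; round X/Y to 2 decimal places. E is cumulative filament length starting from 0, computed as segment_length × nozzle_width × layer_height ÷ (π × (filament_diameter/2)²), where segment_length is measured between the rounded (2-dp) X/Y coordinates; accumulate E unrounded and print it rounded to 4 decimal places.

G0 X-1.96 Y9.40 Z15.00
G1 X1.73 Y5.38 E0.2722
G1 X7.18 Y5.14 E0.5444
G1 X11.20 Y8.82 E0.8163
G1 X11.43 Y14.27 E1.0885
G1 X7.75 Y18.29 E1.3604
G1 X2.30 Y18.53 E1.6325
G1 X-1.72 Y14.85 E1.9044
G1 X-1.96 Y9.40 E2.1766

At z = 15 mm: the cylinder: section is a regular 8-gon, circumradius r=5.5; the cone at (10.5, -3) (r1=3.5→r2=2) has section circumradius 2.800 here — a regular 8-gon; Keeping only the common overlap: the cone at (10.5, -3) does not overlap the r=5.5 cylinder (empty) — nothing remains; the cone at (8.5, 9.5) contributes a regular 8-gon of circumradius 7.125 (interpolated between r1=9 and r2=6.5 at t=0.750); Taking the union: only the cone at (8.5, 9.5) is present, so the union is just that shape — 1 connected region; (rotated 20° about Z; rotation is an isometry so areas/perimeters/island counts are preserved). The outline is a single polygon with 8 vertices. Extrusion per mm of travel: 0.4 × 0.3 / (π × 0.875²) = 0.049890. Accumulating E over each segment gives final E = 2.1766.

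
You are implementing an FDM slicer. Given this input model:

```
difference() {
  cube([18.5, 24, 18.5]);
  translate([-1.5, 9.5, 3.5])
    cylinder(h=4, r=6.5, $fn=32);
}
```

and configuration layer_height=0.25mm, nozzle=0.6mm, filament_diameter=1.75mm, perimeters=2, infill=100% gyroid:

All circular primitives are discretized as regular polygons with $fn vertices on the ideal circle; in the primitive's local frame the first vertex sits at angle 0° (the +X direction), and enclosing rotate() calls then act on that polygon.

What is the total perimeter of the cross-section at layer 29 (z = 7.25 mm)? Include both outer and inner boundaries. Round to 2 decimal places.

At z = 7.25 mm: the cube (footprint 18.5×24) is included at this height (perimeter 85.00 mm); the r=6.5 cylinder at (-1.5, 9.5) contributes a regular 32-gon of circumradius 6.5 (perimeter = 2·32·6.500·sin(180°/32) = 40.78 mm); Taking the first minus the rest: starting from the 18.5×24 cube, the r=6.5 cylinder at (-1.5, 9.5) partially overlaps it — only the 46.67 mm² overlap (of its 131.88 mm²) is removed, clipping the outline — boundary = 89.74 mm. Overall, the cross-section is a single solid region. Total boundary length (outer) = 89.74 mm.

89.74 mm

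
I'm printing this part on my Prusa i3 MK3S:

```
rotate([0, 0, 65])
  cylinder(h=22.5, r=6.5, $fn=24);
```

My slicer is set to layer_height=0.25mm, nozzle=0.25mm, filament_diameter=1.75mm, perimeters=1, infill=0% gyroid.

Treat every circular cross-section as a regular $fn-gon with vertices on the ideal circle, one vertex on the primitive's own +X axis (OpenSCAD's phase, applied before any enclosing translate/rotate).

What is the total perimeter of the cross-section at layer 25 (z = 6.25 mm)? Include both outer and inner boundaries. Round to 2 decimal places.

At z = 6.25 mm: the r=6.5 cylinder gives a regular 24-gon of circumradius 6.5 (constant along its height) (perimeter = 2·24·6.500·sin(180°/24) = 40.72 mm); (whole slice rotated 65° about Z — lengths, areas and connectivity unchanged). Overall, the cross-section is a single solid region. Total boundary length (outer) = 40.72 mm.

40.72 mm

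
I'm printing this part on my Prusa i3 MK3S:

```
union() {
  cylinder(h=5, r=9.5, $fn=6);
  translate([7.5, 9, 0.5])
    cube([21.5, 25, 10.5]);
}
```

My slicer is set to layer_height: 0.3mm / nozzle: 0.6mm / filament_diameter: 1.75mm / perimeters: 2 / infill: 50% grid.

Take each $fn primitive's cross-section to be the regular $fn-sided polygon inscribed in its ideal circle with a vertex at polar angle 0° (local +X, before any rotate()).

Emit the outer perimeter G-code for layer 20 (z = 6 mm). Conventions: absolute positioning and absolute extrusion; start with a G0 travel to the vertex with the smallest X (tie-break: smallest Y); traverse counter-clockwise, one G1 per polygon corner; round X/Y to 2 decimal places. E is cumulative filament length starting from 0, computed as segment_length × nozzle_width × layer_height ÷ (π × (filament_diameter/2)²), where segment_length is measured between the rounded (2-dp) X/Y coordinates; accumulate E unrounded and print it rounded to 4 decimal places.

At z = 6 mm: the cylinder is absent (z outside [0, 5]); the 21.5×25 cube at (7.5, 9) contributes its full rectangle; Taking the union: only the 21.5×25 cube at (7.5, 9) is present, so the union is just that shape — 1 connected region. The outline is a single polygon with 4 vertices. Extrusion per mm of travel: 0.6 × 0.3 / (π × 0.875²) = 0.074835. Accumulating E over each segment gives final E = 6.9597.

G0 X7.50 Y9.00 Z6.00
G1 X29.00 Y9.00 E1.6090
G1 X29.00 Y34.00 E3.4798
G1 X7.50 Y34.00 E5.0888
G1 X7.50 Y9.00 E6.9597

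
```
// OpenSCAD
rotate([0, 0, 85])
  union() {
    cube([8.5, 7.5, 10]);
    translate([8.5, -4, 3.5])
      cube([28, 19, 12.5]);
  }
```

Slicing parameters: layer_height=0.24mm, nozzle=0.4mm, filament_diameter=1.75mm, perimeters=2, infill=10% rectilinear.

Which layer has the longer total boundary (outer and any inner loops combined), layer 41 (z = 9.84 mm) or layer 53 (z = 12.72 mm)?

layer 41 (z = 9.84 mm)

Layer 41 (z = 9.84): the cube is present — its section is the full 8.5×7.5 rectangle (perimeter 32.00 mm); the cube at (8.5, -4) is present — its section is the full 28×19 rectangle (perimeter 94.00 mm); Merging all regions: the 2 present regions share edge segments without overlapping in area, so areas simply add but the touching pieces fuse into one outline (the shared edge portions become interior and drop out of the boundary) — boundary = 111.00 mm; (whole slice rotated 85° about Z — lengths, areas and connectivity unchanged). So its perimeter = 111.00 mm. Layer 53 (z = 12.72): the cube does not reach this height (z outside [0, 10]); the 28×19 cube at (8.5, -4) contributes its full rectangle (perimeter 94.00 mm); Merging all regions: only the 28×19 cube at (8.5, -4) is present, so the union is just that shape — boundary = 94.00 mm; (whole slice rotated 85° about Z — lengths, areas and connectivity unchanged). So its perimeter = 94.00 mm. Layer 41 is larger (111.00 vs 94.00 mm).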